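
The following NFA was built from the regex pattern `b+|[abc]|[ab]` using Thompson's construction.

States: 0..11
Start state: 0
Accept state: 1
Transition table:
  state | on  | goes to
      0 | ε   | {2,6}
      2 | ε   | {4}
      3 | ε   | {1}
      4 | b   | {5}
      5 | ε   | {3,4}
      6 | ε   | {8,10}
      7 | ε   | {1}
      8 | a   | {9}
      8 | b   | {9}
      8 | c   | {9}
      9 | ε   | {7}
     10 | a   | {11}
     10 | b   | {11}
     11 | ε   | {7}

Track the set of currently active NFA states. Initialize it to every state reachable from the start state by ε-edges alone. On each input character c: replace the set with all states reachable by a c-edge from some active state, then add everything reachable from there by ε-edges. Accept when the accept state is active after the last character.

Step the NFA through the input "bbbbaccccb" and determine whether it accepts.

Answer: REJECT

Trace:
initial (ε-close {0}): {0,2,4,6,8,10}
'b' @ 1: {1,3,4,5,7,9,11}  (accept∈set)
'b' @ 2: {1,3,4,5}  (accept∈set)
'b' @ 3: {1,3,4,5}  (accept∈set)
'b' @ 4: {1,3,4,5}  (accept∈set)
'a' @ 5: {}  — no active states
rest 'ccccb' ignored (set empty)
end set {} — state 1 not in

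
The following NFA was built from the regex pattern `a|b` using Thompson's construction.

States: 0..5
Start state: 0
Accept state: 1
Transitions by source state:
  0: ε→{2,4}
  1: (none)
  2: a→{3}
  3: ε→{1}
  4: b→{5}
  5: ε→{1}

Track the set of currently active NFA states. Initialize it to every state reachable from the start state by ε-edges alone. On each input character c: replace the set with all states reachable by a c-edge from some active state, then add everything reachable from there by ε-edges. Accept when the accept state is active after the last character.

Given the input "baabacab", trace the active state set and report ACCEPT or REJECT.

start: ε-closure({0}) = {0,2,4}
'b' @ 1: {1,5}  ✓accept
'a' @ 2: {}  — dead — no transitions
rest 'abacab' ignored (set empty)
after full input: {}  (accept=1 not in)

Answer: REJECT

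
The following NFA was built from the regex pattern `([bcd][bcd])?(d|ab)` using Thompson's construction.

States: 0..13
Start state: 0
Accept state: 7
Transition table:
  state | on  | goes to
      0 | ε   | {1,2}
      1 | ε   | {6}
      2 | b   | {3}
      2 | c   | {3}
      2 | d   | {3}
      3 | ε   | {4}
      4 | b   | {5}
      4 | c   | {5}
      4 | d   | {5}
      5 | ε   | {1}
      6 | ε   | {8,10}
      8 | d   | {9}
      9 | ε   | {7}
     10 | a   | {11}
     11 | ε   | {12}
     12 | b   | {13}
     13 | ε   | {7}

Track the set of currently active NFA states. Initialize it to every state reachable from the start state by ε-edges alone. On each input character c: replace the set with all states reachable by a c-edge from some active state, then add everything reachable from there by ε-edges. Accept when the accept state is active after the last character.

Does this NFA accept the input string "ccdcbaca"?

initial (ε-close {0}): {0,1,2,6,8,10}
'c' @ 1: {3,4}
'c' @ 2: {1,5,6,8,10}
'd' @ 3: {7,9}  (accept∈set)
'c' @ 4: {}  — state set empty
rest 'baca' ignored (set empty)
end set {} — state 7 not in

Answer: REJECT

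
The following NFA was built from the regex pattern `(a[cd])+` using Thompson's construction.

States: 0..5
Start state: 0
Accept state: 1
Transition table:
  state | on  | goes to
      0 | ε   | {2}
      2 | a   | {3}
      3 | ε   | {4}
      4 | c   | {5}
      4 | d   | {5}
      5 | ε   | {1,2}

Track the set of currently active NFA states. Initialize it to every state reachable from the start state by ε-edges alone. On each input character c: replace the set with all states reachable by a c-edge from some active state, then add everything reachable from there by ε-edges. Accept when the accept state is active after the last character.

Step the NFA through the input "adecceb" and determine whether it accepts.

Answer: REJECT

Trace:
start: ε-closure({0}) = {0,2}
'a' @ 1: {3,4}
'd' @ 2: {1,2,5}  [accepting]
'e' @ 3: {}  — dead — no transitions
rest 'cceb' ignored (set empty)
end set {} — state 1 not in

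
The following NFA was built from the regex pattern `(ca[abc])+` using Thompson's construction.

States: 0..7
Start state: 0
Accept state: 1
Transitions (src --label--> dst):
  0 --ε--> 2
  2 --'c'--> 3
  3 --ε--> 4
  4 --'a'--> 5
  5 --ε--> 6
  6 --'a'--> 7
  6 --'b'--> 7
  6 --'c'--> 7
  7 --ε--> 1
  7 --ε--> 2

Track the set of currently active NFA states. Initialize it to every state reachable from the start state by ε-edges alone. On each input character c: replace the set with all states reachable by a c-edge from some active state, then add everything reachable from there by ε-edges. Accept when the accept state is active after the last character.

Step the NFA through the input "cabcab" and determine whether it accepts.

Answer: ACCEPT

Derivation:
S₀ = ε-closure({0}) = {0,2}
'c' @ 1: {3,4}
'a' @ 2: {5,6}
'b' @ 3: {1,2,7}  ✓accept
'c' @ 4: {3,4}
'a' @ 5: {5,6}
'b' @ 6: {1,2,7}  ✓accept
final: {1,2,7}; accept 1 in set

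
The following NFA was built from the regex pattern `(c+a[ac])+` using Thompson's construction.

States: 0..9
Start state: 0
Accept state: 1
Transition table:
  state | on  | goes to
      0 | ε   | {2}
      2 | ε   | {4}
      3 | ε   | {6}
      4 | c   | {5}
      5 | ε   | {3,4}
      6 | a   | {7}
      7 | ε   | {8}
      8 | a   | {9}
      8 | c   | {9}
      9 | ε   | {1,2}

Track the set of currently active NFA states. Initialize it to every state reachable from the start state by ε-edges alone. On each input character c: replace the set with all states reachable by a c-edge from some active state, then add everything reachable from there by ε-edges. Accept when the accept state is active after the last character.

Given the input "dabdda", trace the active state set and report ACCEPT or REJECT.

S₀ = ε-closure({0}) = {0,2,4}
'd' @ 1: {}  — no active states
rest 'abdda' ignored (set empty)
final: {}; accept 1 not in set

Answer: REJECT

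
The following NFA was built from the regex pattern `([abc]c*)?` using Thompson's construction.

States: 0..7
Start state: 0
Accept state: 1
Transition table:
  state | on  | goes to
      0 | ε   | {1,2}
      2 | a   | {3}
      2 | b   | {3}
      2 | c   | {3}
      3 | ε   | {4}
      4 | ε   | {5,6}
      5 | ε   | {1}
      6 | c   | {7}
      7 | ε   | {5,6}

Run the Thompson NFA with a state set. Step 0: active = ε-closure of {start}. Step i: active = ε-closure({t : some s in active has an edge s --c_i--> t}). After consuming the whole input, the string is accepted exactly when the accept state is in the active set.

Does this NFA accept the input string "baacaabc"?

initial (ε-close {0}): {0,1,2}
'b' @ 1: {1,3,4,5,6}  [accepting]
'a' @ 2: {}  — dead — no transitions
rest 'acaabc' ignored (set empty)
end set {} — state 1 not in

Answer: REJECT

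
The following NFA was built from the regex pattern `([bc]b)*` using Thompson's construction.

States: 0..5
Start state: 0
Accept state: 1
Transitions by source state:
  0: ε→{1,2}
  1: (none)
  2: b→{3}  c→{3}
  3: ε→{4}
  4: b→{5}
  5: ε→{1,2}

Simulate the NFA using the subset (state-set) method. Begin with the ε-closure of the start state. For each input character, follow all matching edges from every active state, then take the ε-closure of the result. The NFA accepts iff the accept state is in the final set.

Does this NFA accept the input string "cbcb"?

Answer: ACCEPT

Trace:
start: ε-closure({0}) = {0,1,2}
'c' @ 1: {3,4}
'b' @ 2: {1,2,5}  (accept∈set)
'c' @ 3: {3,4}
'b' @ 4: {1,2,5}  (accept∈set)
after full input: {1,2,5}  (accept=1 in)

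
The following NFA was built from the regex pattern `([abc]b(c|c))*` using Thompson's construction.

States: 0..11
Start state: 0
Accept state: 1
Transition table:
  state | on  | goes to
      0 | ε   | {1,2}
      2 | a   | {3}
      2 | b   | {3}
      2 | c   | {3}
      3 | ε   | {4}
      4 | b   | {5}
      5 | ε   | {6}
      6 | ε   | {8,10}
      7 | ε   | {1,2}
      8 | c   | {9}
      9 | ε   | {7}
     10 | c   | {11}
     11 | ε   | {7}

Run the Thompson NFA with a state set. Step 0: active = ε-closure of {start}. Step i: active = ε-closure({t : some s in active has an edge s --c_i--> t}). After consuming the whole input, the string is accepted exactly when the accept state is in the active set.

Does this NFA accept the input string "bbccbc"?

initial (ε-close {0}): {0,1,2}
'b' @ 1: {3,4}
'b' @ 2: {5,6,8,10}
'c' @ 3: {1,2,7,9,11}  ✓accept
'c' @ 4: {3,4}
'b' @ 5: {5,6,8,10}
'c' @ 6: {1,2,7,9,11}  ✓accept
end set {1,2,7,9,11} — state 1 in

Answer: ACCEPT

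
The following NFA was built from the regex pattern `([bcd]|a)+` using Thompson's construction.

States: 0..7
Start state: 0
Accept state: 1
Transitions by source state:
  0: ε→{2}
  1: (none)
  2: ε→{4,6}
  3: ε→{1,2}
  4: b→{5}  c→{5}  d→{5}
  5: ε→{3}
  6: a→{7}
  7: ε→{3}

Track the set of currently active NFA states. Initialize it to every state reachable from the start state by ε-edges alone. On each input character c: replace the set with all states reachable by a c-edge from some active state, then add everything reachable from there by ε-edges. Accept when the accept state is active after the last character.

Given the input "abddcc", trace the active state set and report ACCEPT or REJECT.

Answer: ACCEPT

Trace:
initial (ε-close {0}): {0,2,4,6}
'a' @ 1: {1,2,3,4,6,7}  ✓accept
'b' @ 2: {1,2,3,4,5,6}  ✓accept
'd' @ 3: {1,2,3,4,5,6}  ✓accept
'd' @ 4: {1,2,3,4,5,6}  ✓accept
'c' @ 5: {1,2,3,4,5,6}  ✓accept
'c' @ 6: {1,2,3,4,5,6}  ✓accept
final: {1,2,3,4,5,6}; accept 1 in set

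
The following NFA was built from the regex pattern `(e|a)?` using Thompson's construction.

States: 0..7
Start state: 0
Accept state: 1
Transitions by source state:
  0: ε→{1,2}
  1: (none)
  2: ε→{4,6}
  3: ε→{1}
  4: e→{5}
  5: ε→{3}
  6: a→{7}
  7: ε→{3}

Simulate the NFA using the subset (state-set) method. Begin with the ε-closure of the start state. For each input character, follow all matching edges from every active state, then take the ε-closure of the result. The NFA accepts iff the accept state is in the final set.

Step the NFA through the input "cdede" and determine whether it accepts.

start: ε-closure({0}) = {0,1,2,4,6}
'c' @ 1: {}  — state set empty
rest 'dede' ignored (set empty)
after full input: {}  (accept=1 not in)

Answer: REJECT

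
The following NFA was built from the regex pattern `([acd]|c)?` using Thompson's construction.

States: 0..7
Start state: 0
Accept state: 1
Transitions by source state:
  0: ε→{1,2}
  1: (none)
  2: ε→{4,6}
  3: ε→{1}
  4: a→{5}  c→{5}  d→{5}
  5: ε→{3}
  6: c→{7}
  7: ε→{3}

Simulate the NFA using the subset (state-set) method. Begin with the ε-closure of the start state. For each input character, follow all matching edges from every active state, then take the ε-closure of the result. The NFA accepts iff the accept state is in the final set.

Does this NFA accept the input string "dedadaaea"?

Answer: REJECT

Trace:
S₀ = ε-closure({0}) = {0,1,2,4,6}
'd' @ 1: {1,3,5}  ✓accept
'e' @ 2: {}  — state set empty
rest 'dadaaea' ignored (set empty)
after full input: {}  (accept=1 not in)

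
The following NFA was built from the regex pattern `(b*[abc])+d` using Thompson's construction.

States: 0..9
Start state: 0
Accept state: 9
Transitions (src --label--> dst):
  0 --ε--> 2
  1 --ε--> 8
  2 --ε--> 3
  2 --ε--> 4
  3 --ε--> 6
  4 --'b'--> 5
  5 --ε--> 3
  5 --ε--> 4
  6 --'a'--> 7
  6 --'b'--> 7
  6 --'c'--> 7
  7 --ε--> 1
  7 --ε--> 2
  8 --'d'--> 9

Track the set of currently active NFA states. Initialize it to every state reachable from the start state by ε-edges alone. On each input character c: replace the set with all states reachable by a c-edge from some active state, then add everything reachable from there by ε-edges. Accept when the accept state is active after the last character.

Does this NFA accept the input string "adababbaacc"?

Answer: REJECT

Derivation:
start: ε-closure({0}) = {0,2,3,4,6}
'a' @ 1: {1,2,3,4,6,7,8}
'd' @ 2: {9}  (accept∈set)
'a' @ 3: {}  — state set empty
rest 'babbaacc' ignored (set empty)
end set {} — state 9 not in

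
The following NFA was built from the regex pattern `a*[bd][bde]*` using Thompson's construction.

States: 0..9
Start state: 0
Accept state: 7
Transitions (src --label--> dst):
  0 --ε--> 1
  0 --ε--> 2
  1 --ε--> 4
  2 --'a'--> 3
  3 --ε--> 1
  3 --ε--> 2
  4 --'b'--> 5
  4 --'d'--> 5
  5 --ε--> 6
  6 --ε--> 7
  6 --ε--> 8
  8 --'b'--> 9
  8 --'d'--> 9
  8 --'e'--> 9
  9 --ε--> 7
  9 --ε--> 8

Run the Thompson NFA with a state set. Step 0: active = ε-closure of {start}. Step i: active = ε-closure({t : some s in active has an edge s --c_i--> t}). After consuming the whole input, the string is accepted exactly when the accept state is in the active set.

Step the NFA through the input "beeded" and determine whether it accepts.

Answer: ACCEPT

Steps:
start: ε-closure({0}) = {0,1,2,4}
'b' @ 1: {5,6,7,8}  [accepting]
'e' @ 2: {7,8,9}  [accepting]
'e' @ 3: {7,8,9}  [accepting]
'd' @ 4: {7,8,9}  [accepting]
'e' @ 5: {7,8,9}  [accepting]
'd' @ 6: {7,8,9}  [accepting]
after full input: {7,8,9}  (accept=7 in)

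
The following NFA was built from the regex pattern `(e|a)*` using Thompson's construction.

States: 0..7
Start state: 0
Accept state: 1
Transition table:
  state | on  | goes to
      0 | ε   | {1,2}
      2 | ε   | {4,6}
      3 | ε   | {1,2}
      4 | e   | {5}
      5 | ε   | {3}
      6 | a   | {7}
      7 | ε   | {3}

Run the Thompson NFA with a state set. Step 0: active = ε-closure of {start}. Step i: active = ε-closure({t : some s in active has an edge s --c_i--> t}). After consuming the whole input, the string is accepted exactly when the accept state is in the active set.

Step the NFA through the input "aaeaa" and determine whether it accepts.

Answer: ACCEPT

Derivation:
S₀ = ε-closure({0}) = {0,1,2,4,6}
'a' @ 1: {1,2,3,4,6,7}  [accepting]
'a' @ 2: {1,2,3,4,6,7}  [accepting]
'e' @ 3: {1,2,3,4,5,6}  [accepting]
'a' @ 4: {1,2,3,4,6,7}  [accepting]
'a' @ 5: {1,2,3,4,6,7}  [accepting]
end set {1,2,3,4,6,7} — state 1 in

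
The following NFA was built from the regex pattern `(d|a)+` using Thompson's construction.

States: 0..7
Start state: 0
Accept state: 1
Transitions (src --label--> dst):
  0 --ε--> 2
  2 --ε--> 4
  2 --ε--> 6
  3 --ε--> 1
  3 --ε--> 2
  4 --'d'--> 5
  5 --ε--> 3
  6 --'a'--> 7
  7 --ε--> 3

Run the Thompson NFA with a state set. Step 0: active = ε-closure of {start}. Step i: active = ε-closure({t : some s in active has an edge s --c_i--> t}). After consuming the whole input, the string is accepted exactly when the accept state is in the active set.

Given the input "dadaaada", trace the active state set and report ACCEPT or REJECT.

Answer: ACCEPT

Trace:
initial (ε-close {0}): {0,2,4,6}
'd' @ 1: {1,2,3,4,5,6}  ✓accept
'a' @ 2: {1,2,3,4,6,7}  ✓accept
'd' @ 3: {1,2,3,4,5,6}  ✓accept
'a' @ 4: {1,2,3,4,6,7}  ✓accept
'a' @ 5: {1,2,3,4,6,7}  ✓accept
'a' @ 6: {1,2,3,4,6,7}  ✓accept
'd' @ 7: {1,2,3,4,5,6}  ✓accept
'a' @ 8: {1,2,3,4,6,7}  ✓accept
final: {1,2,3,4,6,7}; accept 1 in set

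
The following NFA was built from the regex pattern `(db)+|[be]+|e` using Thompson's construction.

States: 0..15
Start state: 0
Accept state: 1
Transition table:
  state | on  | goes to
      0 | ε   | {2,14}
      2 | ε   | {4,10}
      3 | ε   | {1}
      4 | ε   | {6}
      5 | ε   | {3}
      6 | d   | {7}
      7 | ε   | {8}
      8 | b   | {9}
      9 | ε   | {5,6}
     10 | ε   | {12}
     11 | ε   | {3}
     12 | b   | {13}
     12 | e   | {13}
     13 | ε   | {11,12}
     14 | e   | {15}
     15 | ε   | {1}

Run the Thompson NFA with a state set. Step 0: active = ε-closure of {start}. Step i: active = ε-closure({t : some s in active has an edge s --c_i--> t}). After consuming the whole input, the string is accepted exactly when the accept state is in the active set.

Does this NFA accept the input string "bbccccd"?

Answer: REJECT

Steps:
initial (ε-close {0}): {0,2,4,6,10,12,14}
'b' @ 1: {1,3,11,12,13}  (accept∈set)
'b' @ 2: {1,3,11,12,13}  (accept∈set)
'c' @ 3: {}  — state set empty
rest 'cccd' ignored (set empty)
end set {} — state 1 not in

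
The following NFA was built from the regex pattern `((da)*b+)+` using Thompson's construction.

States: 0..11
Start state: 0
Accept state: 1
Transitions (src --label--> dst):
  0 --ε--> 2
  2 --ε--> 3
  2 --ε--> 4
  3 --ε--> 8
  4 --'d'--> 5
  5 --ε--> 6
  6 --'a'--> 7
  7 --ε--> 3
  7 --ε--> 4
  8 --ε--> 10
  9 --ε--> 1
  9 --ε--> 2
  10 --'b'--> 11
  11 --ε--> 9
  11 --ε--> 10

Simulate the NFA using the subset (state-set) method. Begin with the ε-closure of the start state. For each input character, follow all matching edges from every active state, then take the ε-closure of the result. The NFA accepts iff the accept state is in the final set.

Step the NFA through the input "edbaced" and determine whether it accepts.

Answer: REJECT

Trace:
S₀ = ε-closure({0}) = {0,2,3,4,8,10}
'e' @ 1: {}  — state set empty
rest 'dbaced' ignored (set empty)
after full input: {}  (accept=1 not in)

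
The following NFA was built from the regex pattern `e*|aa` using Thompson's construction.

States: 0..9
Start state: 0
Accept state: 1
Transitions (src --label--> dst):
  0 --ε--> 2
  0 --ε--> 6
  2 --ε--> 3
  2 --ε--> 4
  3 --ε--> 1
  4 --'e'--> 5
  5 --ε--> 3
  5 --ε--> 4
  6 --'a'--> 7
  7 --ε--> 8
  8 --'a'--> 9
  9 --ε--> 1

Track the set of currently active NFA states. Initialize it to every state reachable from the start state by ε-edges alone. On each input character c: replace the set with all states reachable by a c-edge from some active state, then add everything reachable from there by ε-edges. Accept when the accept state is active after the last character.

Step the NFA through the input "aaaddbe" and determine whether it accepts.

S₀ = ε-closure({0}) = {0,1,2,3,4,6}
'a' @ 1: {7,8}
'a' @ 2: {1,9}  (accept∈set)
'a' @ 3: {}  — no active states
rest 'ddbe' ignored (set empty)
final: {}; accept 1 not in set

Answer: REJECT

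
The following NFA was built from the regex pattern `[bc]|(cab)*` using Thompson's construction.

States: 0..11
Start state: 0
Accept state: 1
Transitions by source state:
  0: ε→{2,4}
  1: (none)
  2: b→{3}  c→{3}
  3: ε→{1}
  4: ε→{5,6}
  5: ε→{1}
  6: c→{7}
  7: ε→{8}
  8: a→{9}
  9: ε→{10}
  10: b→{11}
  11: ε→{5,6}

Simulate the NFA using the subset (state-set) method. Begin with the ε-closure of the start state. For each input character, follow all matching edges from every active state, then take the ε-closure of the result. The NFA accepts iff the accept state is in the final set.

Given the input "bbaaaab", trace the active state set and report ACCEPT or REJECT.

S₀ = ε-closure({0}) = {0,1,2,4,5,6}
'b' @ 1: {1,3}  ✓accept
'b' @ 2: {}  — state set empty
rest 'aaaab' ignored (set empty)
after full input: {}  (accept=1 not in)

Answer: REJECT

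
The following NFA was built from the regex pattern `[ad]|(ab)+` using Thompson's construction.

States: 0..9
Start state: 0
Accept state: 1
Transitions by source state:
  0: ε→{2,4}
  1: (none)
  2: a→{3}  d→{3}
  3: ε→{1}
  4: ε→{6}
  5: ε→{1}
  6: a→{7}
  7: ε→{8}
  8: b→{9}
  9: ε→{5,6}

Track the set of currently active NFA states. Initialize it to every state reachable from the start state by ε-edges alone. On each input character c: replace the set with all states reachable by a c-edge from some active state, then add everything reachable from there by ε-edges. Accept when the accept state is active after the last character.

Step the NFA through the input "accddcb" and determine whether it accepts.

initial (ε-close {0}): {0,2,4,6}
'a' @ 1: {1,3,7,8}  [accepting]
'c' @ 2: {}  — state set empty
rest 'cddcb' ignored (set empty)
end set {} — state 1 not in

Answer: REJECT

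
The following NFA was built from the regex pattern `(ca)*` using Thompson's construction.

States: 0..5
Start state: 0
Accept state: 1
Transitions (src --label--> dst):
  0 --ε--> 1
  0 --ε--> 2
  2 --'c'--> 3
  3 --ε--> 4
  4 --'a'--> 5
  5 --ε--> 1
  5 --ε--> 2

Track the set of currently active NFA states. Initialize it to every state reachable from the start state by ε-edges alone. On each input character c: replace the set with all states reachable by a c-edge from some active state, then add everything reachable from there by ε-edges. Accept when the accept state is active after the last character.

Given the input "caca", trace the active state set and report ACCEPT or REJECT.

Answer: ACCEPT

Trace:
S₀ = ε-closure({0}) = {0,1,2}
'c' @ 1: {3,4}
'a' @ 2: {1,2,5}  ✓accept
'c' @ 3: {3,4}
'a' @ 4: {1,2,5}  ✓accept
after full input: {1,2,5}  (accept=1 in)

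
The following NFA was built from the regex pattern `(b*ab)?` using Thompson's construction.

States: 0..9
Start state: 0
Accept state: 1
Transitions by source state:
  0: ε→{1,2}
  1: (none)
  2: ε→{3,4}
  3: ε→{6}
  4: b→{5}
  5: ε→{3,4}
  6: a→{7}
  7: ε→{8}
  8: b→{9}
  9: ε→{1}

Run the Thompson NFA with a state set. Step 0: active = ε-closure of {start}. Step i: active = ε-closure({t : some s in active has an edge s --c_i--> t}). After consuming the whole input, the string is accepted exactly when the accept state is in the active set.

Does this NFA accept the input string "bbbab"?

Answer: ACCEPT

Derivation:
start: ε-closure({0}) = {0,1,2,3,4,6}
'b' @ 1: {3,4,5,6}
'b' @ 2: {3,4,5,6}
'b' @ 3: {3,4,5,6}
'a' @ 4: {7,8}
'b' @ 5: {1,9}  ✓accept
end set {1,9} — state 1 in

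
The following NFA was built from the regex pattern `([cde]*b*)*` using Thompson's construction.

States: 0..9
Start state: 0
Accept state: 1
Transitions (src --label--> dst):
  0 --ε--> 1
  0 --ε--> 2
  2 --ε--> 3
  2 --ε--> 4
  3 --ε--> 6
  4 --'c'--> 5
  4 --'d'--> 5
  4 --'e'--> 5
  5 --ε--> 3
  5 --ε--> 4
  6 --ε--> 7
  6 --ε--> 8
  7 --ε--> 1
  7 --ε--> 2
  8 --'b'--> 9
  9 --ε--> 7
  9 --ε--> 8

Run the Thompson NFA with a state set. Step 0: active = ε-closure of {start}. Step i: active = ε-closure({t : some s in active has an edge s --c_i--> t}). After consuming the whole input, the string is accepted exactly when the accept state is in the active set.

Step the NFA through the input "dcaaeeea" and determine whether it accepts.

initial (ε-close {0}): {0,1,2,3,4,6,7,8}
'd' @ 1: {1,2,3,4,5,6,7,8}  ✓accept
'c' @ 2: {1,2,3,4,5,6,7,8}  ✓accept
'a' @ 3: {}  — dead — no transitions
rest 'aeeea' ignored (set empty)
after full input: {}  (accept=1 not in)

Answer: REJECT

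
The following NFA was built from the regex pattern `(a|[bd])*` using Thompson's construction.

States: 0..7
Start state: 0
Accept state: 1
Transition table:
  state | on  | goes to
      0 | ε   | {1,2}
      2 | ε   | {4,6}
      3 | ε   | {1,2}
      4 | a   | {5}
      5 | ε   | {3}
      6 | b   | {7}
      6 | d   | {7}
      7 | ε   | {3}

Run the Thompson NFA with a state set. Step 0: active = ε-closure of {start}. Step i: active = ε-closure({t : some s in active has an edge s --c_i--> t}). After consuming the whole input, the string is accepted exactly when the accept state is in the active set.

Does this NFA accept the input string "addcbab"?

Answer: REJECT

Derivation:
start: ε-closure({0}) = {0,1,2,4,6}
'a' @ 1: {1,2,3,4,5,6}  [accepting]
'd' @ 2: {1,2,3,4,6,7}  [accepting]
'd' @ 3: {1,2,3,4,6,7}  [accepting]
'c' @ 4: {}  — state set empty
rest 'bab' ignored (set empty)
end set {} — state 1 not in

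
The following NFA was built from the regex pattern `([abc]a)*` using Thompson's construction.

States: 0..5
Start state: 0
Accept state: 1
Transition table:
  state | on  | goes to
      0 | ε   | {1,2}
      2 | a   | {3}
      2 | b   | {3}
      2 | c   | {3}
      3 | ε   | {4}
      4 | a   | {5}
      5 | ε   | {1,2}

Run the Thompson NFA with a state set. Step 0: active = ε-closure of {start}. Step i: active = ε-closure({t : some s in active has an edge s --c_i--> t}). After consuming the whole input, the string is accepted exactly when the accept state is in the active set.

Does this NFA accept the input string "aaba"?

initial (ε-close {0}): {0,1,2}
'a' @ 1: {3,4}
'a' @ 2: {1,2,5}  (accept∈set)
'b' @ 3: {3,4}
'a' @ 4: {1,2,5}  (accept∈set)
after full input: {1,2,5}  (accept=1 in)

Answer: ACCEPT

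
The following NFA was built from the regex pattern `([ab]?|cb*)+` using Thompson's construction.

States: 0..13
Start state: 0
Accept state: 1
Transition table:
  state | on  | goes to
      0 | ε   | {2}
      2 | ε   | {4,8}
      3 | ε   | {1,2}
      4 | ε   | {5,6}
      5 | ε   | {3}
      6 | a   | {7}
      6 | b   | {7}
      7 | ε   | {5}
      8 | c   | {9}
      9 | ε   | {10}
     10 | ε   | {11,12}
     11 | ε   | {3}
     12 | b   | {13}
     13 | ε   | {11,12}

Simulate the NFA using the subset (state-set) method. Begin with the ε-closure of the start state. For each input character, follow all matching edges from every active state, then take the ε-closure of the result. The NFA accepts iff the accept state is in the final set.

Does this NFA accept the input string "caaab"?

Answer: ACCEPT

Trace:
initial (ε-close {0}): {0,1,2,3,4,5,6,8}
'c' @ 1: {1,2,3,4,5,6,8,9,10,11,12}  [accepting]
'a' @ 2: {1,2,3,4,5,6,7,8}  [accepting]
'a' @ 3: {1,2,3,4,5,6,7,8}  [accepting]
'a' @ 4: {1,2,3,4,5,6,7,8}  [accepting]
'b' @ 5: {1,2,3,4,5,6,7,8}  [accepting]
final: {1,2,3,4,5,6,7,8}; accept 1 in set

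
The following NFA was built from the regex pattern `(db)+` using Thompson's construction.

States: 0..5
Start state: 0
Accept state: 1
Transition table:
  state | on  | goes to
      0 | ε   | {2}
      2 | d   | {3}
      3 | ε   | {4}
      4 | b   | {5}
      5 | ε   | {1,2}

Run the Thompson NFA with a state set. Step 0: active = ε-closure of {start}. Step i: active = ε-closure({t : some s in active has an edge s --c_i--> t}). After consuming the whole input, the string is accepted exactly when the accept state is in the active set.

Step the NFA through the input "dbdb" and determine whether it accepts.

S₀ = ε-closure({0}) = {0,2}
'd' @ 1: {3,4}
'b' @ 2: {1,2,5}  [accepting]
'd' @ 3: {3,4}
'b' @ 4: {1,2,5}  [accepting]
final: {1,2,5}; accept 1 in set

Answer: ACCEPT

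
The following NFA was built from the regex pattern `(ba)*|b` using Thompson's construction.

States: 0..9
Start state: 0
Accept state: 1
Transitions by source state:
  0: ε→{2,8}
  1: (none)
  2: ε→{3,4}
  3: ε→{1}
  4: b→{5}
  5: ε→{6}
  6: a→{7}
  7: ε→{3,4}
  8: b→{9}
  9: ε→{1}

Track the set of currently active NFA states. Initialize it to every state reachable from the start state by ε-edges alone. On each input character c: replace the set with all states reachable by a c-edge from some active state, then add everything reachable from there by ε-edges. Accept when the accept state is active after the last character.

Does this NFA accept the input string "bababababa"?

S₀ = ε-closure({0}) = {0,1,2,3,4,8}
'b' @ 1: {1,5,6,9}  (accept∈set)
'a' @ 2: {1,3,4,7}  (accept∈set)
'b' @ 3: {5,6}
'a' @ 4: {1,3,4,7}  (accept∈set)
'b' @ 5: {5,6}
'a' @ 6: {1,3,4,7}  (accept∈set)
'b' @ 7: {5,6}
'a' @ 8: {1,3,4,7}  (accept∈set)
'b' @ 9: {5,6}
'a' @ 10: {1,3,4,7}  (accept∈set)
end set {1,3,4,7} — state 1 in

Answer: ACCEPT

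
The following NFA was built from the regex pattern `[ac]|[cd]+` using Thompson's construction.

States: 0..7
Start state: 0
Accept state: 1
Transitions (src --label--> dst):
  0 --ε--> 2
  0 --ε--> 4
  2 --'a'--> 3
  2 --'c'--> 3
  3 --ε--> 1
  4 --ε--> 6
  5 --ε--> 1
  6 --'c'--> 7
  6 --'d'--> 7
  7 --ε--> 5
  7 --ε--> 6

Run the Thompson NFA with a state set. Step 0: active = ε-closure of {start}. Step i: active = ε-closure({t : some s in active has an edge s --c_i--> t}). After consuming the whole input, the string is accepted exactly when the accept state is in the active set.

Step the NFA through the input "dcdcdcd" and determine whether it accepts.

Answer: ACCEPT

Trace:
start: ε-closure({0}) = {0,2,4,6}
'd' @ 1: {1,5,6,7}  ✓accept
'c' @ 2: {1,5,6,7}  ✓accept
'd' @ 3: {1,5,6,7}  ✓accept
'c' @ 4: {1,5,6,7}  ✓accept
'd' @ 5: {1,5,6,7}  ✓accept
'c' @ 6: {1,5,6,7}  ✓accept
'd' @ 7: {1,5,6,7}  ✓accept
after full input: {1,5,6,7}  (accept=1 in)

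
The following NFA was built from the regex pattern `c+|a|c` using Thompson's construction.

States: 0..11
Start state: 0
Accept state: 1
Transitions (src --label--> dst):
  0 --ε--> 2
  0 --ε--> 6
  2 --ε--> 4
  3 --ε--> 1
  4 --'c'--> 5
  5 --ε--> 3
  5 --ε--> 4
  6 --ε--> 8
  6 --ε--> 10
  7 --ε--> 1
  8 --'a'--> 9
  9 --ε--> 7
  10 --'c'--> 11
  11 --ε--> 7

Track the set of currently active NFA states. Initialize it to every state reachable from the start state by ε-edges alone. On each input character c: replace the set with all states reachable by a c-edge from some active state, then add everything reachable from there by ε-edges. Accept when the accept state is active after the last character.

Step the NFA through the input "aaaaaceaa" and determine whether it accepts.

S₀ = ε-closure({0}) = {0,2,4,6,8,10}
'a' @ 1: {1,7,9}  [accepting]
'a' @ 2: {}  — state set empty
rest 'aaaceaa' ignored (set empty)
end set {} — state 1 not in

Answer: REJECT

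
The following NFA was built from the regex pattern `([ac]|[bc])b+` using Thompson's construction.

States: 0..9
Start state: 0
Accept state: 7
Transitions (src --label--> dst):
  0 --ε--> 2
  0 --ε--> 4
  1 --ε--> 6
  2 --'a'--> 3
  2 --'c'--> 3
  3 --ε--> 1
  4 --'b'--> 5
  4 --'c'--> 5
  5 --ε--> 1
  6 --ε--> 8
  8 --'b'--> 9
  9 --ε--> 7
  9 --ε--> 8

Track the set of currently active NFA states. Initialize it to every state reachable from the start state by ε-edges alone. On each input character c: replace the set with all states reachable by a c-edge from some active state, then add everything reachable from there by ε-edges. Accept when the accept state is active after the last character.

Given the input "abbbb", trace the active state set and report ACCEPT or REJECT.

S₀ = ε-closure({0}) = {0,2,4}
'a' @ 1: {1,3,6,8}
'b' @ 2: {7,8,9}  [accepting]
'b' @ 3: {7,8,9}  [accepting]
'b' @ 4: {7,8,9}  [accepting]
'b' @ 5: {7,8,9}  [accepting]
final: {7,8,9}; accept 7 in set

Answer: ACCEPT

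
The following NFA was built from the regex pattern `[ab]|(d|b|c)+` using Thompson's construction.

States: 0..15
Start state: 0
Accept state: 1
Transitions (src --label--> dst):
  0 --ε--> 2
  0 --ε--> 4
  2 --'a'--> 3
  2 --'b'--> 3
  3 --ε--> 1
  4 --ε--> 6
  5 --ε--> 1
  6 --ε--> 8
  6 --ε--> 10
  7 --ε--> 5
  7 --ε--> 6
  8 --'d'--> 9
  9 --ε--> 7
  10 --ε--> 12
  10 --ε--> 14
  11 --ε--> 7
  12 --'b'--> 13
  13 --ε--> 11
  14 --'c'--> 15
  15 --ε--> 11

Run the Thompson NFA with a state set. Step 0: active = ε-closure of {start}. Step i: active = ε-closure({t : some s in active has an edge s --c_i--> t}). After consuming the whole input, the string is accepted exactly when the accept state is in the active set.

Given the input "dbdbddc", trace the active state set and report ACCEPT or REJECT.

Answer: ACCEPT

Steps:
start: ε-closure({0}) = {0,2,4,6,8,10,12,14}
'd' @ 1: {1,5,6,7,8,9,10,12,14}  ✓accept
'b' @ 2: {1,5,6,7,8,10,11,12,13,14}  ✓accept
'd' @ 3: {1,5,6,7,8,9,10,12,14}  ✓accept
'b' @ 4: {1,5,6,7,8,10,11,12,13,14}  ✓accept
'd' @ 5: {1,5,6,7,8,9,10,12,14}  ✓accept
'd' @ 6: {1,5,6,7,8,9,10,12,14}  ✓accept
'c' @ 7: {1,5,6,7,8,10,11,12,14,15}  ✓accept
end set {1,5,6,7,8,10,11,12,14,15} — state 1 in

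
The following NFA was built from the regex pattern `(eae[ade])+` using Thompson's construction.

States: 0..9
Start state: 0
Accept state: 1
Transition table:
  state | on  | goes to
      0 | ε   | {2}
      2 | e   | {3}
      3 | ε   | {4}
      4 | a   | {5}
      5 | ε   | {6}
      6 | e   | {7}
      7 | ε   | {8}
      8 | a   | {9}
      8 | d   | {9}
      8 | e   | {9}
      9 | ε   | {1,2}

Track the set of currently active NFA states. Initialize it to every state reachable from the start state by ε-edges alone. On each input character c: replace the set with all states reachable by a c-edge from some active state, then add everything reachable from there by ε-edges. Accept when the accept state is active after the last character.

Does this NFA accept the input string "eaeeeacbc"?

Answer: REJECT

Steps:
S₀ = ε-closure({0}) = {0,2}
'e' @ 1: {3,4}
'a' @ 2: {5,6}
'e' @ 3: {7,8}
'e' @ 4: {1,2,9}  (accept∈set)
'e' @ 5: {3,4}
'a' @ 6: {5,6}
'c' @ 7: {}  — no active states
rest 'bc' ignored (set empty)
end set {} — state 1 not in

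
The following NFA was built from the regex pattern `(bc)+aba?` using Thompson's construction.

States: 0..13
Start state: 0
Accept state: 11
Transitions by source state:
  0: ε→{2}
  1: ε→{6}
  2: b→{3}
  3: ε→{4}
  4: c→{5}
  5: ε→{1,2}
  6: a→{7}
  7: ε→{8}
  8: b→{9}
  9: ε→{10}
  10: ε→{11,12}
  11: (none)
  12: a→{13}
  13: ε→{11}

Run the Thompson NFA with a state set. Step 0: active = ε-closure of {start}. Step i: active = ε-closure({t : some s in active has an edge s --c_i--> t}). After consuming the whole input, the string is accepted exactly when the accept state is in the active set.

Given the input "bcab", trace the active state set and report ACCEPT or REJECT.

Answer: ACCEPT

Derivation:
S₀ = ε-closure({0}) = {0,2}
'b' @ 1: {3,4}
'c' @ 2: {1,2,5,6}
'a' @ 3: {7,8}
'b' @ 4: {9,10,11,12}  (accept∈set)
end set {9,10,11,12} — state 11 in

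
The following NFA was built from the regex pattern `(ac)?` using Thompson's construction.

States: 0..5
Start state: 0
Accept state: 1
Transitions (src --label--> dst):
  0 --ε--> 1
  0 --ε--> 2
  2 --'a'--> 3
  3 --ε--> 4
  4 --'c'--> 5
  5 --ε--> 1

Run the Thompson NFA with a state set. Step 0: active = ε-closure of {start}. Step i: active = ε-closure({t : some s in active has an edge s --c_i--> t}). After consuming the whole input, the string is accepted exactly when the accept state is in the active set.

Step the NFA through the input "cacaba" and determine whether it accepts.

Answer: REJECT

Trace:
S₀ = ε-closure({0}) = {0,1,2}
'c' @ 1: {}  — dead — no transitions
rest 'acaba' ignored (set empty)
after full input: {}  (accept=1 not in)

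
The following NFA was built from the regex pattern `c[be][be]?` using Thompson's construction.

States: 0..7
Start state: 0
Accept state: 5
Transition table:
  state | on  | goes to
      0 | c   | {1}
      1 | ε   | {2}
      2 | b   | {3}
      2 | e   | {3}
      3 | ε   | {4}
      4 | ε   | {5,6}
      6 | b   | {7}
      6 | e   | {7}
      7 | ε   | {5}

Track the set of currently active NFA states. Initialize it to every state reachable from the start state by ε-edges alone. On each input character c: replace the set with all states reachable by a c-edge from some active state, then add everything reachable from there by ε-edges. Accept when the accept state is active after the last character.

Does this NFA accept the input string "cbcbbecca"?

Answer: REJECT

Steps:
initial (ε-close {0}): {0}
'c' @ 1: {1,2}
'b' @ 2: {3,4,5,6}  (accept∈set)
'c' @ 3: {}  — no active states
rest 'bbecca' ignored (set empty)
final: {}; accept 5 not in set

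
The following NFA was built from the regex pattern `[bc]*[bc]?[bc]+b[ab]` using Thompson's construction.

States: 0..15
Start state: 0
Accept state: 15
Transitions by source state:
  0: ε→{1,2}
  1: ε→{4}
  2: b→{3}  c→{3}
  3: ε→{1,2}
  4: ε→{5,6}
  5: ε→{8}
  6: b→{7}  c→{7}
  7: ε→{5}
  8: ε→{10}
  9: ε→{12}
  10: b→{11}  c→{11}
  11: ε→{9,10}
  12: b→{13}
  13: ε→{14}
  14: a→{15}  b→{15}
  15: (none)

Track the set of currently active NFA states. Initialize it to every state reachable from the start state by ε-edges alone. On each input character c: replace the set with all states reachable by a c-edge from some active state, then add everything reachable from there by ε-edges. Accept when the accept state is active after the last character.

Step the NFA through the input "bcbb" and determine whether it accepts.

start: ε-closure({0}) = {0,1,2,4,5,6,8,10}
'b' @ 1: {1,2,3,4,5,6,7,8,9,10,11,12}
'c' @ 2: {1,2,3,4,5,6,7,8,9,10,11,12}
'b' @ 3: {1,2,3,4,5,6,7,8,9,10,11,12,13,14}
'b' @ 4: {1,2,3,4,5,6,7,8,9,10,11,12,13,14,15}  [accepting]
end set {1,2,3,4,5,6,7,8,9,10,11,12,13,14,15} — state 15 in

Answer: ACCEPT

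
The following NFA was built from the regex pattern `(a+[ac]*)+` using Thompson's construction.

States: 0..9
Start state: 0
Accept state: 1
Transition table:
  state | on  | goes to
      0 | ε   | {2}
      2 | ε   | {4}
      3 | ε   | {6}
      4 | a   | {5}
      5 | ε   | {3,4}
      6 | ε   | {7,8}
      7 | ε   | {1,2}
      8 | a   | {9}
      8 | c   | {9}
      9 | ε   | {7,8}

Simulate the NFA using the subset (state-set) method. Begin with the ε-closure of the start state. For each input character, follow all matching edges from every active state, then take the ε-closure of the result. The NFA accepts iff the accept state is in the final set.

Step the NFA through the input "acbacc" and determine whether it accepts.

Answer: REJECT

Derivation:
initial (ε-close {0}): {0,2,4}
'a' @ 1: {1,2,3,4,5,6,7,8}  [accepting]
'c' @ 2: {1,2,4,7,8,9}  [accepting]
'b' @ 3: {}  — dead — no transitions
rest 'acc' ignored (set empty)
after full input: {}  (accept=1 not in)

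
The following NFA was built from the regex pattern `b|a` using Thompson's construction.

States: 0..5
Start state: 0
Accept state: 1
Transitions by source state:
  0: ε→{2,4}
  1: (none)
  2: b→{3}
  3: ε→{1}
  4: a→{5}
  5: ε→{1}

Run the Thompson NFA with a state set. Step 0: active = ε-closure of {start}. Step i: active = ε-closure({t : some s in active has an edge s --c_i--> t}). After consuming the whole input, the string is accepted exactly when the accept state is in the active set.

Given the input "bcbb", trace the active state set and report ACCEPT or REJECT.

Answer: REJECT

Trace:
initial (ε-close {0}): {0,2,4}
'b' @ 1: {1,3}  ✓accept
'c' @ 2: {}  — state set empty
rest 'bb' ignored (set empty)
end set {} — state 1 not in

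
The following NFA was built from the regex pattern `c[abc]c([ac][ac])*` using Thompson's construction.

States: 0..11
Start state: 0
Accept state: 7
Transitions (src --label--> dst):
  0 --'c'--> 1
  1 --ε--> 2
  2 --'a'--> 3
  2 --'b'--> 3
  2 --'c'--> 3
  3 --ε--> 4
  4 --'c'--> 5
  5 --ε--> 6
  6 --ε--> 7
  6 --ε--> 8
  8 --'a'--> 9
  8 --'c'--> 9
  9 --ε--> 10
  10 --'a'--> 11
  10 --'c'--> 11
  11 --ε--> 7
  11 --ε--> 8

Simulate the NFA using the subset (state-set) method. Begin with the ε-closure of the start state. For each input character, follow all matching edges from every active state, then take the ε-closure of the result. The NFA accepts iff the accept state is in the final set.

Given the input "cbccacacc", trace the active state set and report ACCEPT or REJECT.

Answer: ACCEPT

Steps:
initial (ε-close {0}): {0}
'c' @ 1: {1,2}
'b' @ 2: {3,4}
'c' @ 3: {5,6,7,8}  [accepting]
'c' @ 4: {9,10}
'a' @ 5: {7,8,11}  [accepting]
'c' @ 6: {9,10}
'a' @ 7: {7,8,11}  [accepting]
'c' @ 8: {9,10}
'c' @ 9: {7,8,11}  [accepting]
after full input: {7,8,11}  (accept=7 in)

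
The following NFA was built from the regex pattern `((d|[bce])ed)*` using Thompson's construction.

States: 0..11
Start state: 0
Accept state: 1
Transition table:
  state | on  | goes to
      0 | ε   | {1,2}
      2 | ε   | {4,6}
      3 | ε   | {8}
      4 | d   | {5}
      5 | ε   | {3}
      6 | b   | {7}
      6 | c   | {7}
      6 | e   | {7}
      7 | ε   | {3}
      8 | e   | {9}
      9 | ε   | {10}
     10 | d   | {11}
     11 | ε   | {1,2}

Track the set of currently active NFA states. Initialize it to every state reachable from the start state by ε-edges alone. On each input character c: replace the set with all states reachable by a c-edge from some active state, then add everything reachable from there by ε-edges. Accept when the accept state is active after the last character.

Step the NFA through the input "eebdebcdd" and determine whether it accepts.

S₀ = ε-closure({0}) = {0,1,2,4,6}
'e' @ 1: {3,7,8}
'e' @ 2: {9,10}
'b' @ 3: {}  — state set empty
rest 'debcdd' ignored (set empty)
end set {} — state 1 not in

Answer: REJECT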